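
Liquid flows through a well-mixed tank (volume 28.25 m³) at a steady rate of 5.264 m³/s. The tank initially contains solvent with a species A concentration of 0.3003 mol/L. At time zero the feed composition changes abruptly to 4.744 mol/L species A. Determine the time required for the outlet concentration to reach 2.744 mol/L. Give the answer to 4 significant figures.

Unsteady species balance (constant V, well mixed): V dC/dt = Q(C_in − C), so τ = V/Q = 5.36664 s.
C(t) = C_in + (C₀ − C_in) e^(−t/τ). Set C = 2.744 and solve for t:
e^(−t/τ) = (C − C_in)/(C₀ − C_in) = (2.744 − 4.744)/(0.3003 − 4.744) = 0.450075
t = −τ ln(…) = 5.36664 × 0.798340 = 4.28441 s.

4.284 s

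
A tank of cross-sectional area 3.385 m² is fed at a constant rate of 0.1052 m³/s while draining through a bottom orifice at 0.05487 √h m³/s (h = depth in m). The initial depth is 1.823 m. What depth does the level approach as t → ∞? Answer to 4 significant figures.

A dh/dt = Q_in − 0.05487 √h. Steady state requires inflow = outflow:
Q_in = 0.05487 √h_ss ⇒ √h_ss = 0.1052/0.05487 = 1.91726.
h_ss = 1.91726² = 3.67588 m. (Since h₀ = 1.823 m < h_ss, the level will rise toward this value.)

3.676 m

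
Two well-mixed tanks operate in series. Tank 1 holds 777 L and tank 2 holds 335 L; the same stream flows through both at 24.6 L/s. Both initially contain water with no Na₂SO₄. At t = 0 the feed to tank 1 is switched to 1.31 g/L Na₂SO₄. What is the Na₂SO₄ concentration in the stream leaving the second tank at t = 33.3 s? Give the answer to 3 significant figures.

0.594 g/L

Species balance on tank i: dCᵢ/dt = (Cᵢ₋₁ − Cᵢ)/τᵢ with τᵢ = Vᵢ/Q.
τ₁ = 777/24.6 = 31.585 s; τ₂ = 335/24.6 = 13.618 s.
Tank 1: C₁ = C_in(1 − e^(−t/τ₁)). Tank 2 (τ₁ ≠ τ₂): C₂ = C_in[1 − (τ₁ e^(−t/τ₁) − τ₂ e^(−t/τ₂))/(τ₁ − τ₂)].
At t = 33.3: e^(−t/τ₁) = 0.34844, e^(−t/τ₂) = 0.086699.
C₂ = 1.31·[1 − (31.585·0.34844 − 13.618·0.086699)/(17.967)] = 1.31·0.45318 = 0.59367 g/L.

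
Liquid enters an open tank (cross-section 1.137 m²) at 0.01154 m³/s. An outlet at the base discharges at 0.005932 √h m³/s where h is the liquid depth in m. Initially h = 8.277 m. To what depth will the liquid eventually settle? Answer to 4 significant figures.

Volume balance on the tank: A dh/dt = Q_in − 0.005932 √h. At steady state dh/dt = 0:
Q_in = 0.005932 √h_ss ⇒ √h_ss = 0.01154/0.005932 = 1.94538.
h_ss = 1.94538² = 3.78451 m. (Since h₀ = 8.277 m > h_ss, the level will fall toward this value.)

3.785 m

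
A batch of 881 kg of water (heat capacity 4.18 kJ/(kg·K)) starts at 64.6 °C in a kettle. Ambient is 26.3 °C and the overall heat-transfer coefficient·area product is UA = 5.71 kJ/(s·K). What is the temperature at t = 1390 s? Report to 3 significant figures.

M c_p dT/dt = −UA(T − T_amb).
dT/dt = (T_ss − T)/τ with T_ss = T_amb = 26.300 °C, τ = M c_p/UA = 881·4.18/5.71 = 644.94 s.
Integrating: T(t) = T_ss + (T₀ − T_ss) e^(−t/τ).
T(1390) = 26.300 + (38.300)·0.11587 = 30.738 °C.

30.7 °C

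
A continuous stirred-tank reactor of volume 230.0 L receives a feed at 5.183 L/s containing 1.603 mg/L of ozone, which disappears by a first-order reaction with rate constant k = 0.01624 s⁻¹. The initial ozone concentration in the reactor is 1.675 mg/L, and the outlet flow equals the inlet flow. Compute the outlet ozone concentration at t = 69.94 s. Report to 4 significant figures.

Species balance: V dC/dt = Q C_in − Q C − k V C.
dC/dt = (Q/V) C_in − (Q/V + k) C; effective rate a = Q/V + k = 0.0225348 + 0.01624 = 0.0387748 s⁻¹.
C_ss = Q C_in/(Q + kV) = 0.931617 mg/L; C(t) = C_ss + (C₀ − C_ss) e^(−a t).
C(69.94) = 0.931617 + (0.743383)·e^(−0.0387748·69.94) = 0.931617 + (0.743383)·0.0664100 = 0.980985 mg/L.

0.9810 mg/L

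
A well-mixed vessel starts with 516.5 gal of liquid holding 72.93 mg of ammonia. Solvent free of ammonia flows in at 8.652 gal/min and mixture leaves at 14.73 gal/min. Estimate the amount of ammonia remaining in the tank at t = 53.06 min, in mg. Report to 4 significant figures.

Total volume: dV/dt = Q_in − Q_out = -6.07800 gal/min, so V(t) = 516.5 − 6.07800 t and V(53.06) = 194.001 gal.
Species balance (pure solvent in): dm/dt = −Q_out · m/V(t).
Separate: dm/m = −Q_out dt/V(t) ⇒ ln(m/m₀) = −(Q_out/(Q_in−Q_out)) ln(V/V₀).
m = m₀ (V₀/V)^(Q_out/(Q_in−Q_out)) = 72.93 × (516.5/194.001)^(-2.42349) = 6.79637 mg.

6.796 mg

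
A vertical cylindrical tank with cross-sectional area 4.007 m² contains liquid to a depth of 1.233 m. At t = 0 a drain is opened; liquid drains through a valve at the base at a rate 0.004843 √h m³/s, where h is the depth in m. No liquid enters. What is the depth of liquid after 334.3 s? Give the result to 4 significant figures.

With no inflow, A dh/dt = −0.004843 √h.
This is separable: 2 d(√h)/dt = −0.004843/A, so √h = √h₀ − (0.004843/(2A)) t.
√h = √1.233 − 0.004843·334.3/(2·4.007) = 1.11041 − 0.202023 = 0.908382.
h = 0.908382² = 0.825158 m.

0.8252 m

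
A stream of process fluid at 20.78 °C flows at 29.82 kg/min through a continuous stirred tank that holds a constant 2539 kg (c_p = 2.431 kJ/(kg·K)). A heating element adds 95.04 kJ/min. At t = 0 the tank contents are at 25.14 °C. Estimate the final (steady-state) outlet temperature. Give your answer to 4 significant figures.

22.09 °C

M c_p dT/dt = ṁ c_p (T_in − T) + Q̇.
At steady state dT/dt = 0 ⇒ T_ss = T_in + Q̇/(ṁ c_p) = 20.78 + 95.04/(29.82·2.431) = 22.0910 °C.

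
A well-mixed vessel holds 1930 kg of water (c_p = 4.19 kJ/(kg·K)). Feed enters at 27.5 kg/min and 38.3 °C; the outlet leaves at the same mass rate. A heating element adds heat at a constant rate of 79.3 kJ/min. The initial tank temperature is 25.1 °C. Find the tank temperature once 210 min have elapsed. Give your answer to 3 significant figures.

38.3 °C

M c_p dT/dt = ṁ c_p (T_in − T) + Q̇.
τ = M/ṁ = 70.182 min; T_ss = T_in + Q̇/(ṁ c_p) = 38.3 + 79.3/(27.5·4.19) = 38.988 °C.
Integrating: T(t) = T_ss + (T₀ − T_ss) e^(−t/τ).
T(210) = 38.988 + (-13.888)·e^(−210/70.182) = 38.988 + (-13.888)·0.050176 = 38.291 °C.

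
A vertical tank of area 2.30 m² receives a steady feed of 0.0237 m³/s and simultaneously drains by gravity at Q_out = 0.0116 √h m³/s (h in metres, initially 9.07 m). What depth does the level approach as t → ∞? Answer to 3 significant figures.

A dh/dt = Q_in − 0.0116 √h. Steady state requires inflow = outflow:
Q_in = 0.0116 √h_ss ⇒ √h_ss = 0.0237/0.0116 = 2.0431.
h_ss = 2.0431² = 4.1743 m. (Since h₀ = 9.07 m > h_ss, the level will fall toward this value.)

4.17 m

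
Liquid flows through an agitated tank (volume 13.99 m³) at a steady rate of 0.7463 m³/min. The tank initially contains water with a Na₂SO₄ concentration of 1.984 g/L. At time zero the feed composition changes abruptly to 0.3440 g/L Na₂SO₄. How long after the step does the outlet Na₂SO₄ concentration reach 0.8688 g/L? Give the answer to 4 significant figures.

Species balance: V dC/dt = Q(C_in − C) ⇒ τ = V/Q = 18.7458 min.
C(t) = C_in + (C₀ − C_in) e^(−t/τ). Set C = 0.8688 and solve for t:
e^(−t/τ) = (C − C_in)/(C₀ − C_in) = (0.8688 − 0.3440)/(1.984 − 0.3440) = 0.320000
t = −τ ln(…) = 18.7458 × 1.13943 = 21.3596 min.

21.36 min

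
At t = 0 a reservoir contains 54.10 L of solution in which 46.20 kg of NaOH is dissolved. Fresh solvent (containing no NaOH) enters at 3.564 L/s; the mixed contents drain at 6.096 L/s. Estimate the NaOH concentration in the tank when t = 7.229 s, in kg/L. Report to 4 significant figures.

0.4775 kg/L

Total volume: dV/dt = Q_in − Q_out = -2.53200 L/s, so V(t) = 54.10 − 2.53200 t and V(7.229) = 35.7962 L.
Species balance (pure solvent in): dm/dt = −Q_out · m/V(t).
Separate: dm/m = −Q_out dt/V(t) ⇒ ln(m/m₀) = −(Q_out/(Q_in−Q_out)) ln(V/V₀).
m = m₀ (V₀/V)^(Q_out/(Q_in−Q_out)) = 46.20 × (54.10/35.7962)^(-2.40758) = 17.0929 kg.
C = m/V = 17.0929/35.7962 = 0.477507 kg/L.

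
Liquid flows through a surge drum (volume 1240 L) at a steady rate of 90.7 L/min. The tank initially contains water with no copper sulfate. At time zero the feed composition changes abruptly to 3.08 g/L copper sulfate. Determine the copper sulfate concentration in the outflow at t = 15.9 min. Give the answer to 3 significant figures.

2.12 g/L

Species balance on the tank: V dC/dt = Q(C_in − C).
So dC/dt = (C_in − C)/τ with τ = V/Q = 1240/90.7 = 13.671 min.
Solution: C(t) = C_in + (C₀ − C_in) e^(−t/τ).
C(15.9) = 3.08 + (0 − 3.08)·e^(−15.9/13.671) = 3.08 + (-3.0800)·0.31254 = 2.1174 g/L.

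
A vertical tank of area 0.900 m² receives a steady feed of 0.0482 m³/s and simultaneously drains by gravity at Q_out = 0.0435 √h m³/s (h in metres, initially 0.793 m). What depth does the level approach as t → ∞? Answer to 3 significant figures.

Mass balance (ρ constant): A dh/dt = Q_in − 0.0435 √h. At steady state dh/dt = 0:
Q_in = 0.0435 √h_ss ⇒ √h_ss = 0.0482/0.0435 = 1.1080.
h_ss = 1.1080² = 1.2278 m. (Since h₀ = 0.793 m < h_ss, the level will rise toward this value.)

1.23 m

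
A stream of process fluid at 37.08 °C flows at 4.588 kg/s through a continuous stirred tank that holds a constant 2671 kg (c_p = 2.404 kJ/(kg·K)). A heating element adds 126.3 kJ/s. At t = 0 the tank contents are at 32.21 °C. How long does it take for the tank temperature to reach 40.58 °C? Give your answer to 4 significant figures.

M c_p dT/dt = ṁ c_p (T_in − T) + Q̇.
τ = M/ṁ = 582.171 s; T_ss = T_in + Q̇/(ṁ c_p) = 48.5311 °C.
T(t) = T_ss + (T₀ − T_ss) e^(−t/τ). Set T = 40.58:
e^(−t/τ) = (40.58 − 48.5311)/(32.21 − 48.5311) = 0.487165
t = −582.171 · ln(0.487165) = 418.669 s.

418.7 s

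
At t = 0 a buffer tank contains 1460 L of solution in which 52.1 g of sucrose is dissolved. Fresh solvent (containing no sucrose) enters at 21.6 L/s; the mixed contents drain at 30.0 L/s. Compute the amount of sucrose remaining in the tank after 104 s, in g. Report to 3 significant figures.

2.00 g

Let m(t) be the amount of sucrose. Volume: V(t) = V₀ + (Q_in − Q_out) t = 1460 − 8.4000 t; V(104) = 586.40 L.
Species balance (pure solvent in): dm/dt = −Q_out · m/V(t).
dm/m = −Q_out dt/(V₀ − 8.4000 t); integrating gives ln(m/m₀) = −(Q_out/(Q_in−Q_out)) ln(V/V₀).
m = m₀ (V₀/V)^(Q_out/(Q_in−Q_out)) = 52.1 × (1460/586.40)^(-3.5714) = 2.0044 g.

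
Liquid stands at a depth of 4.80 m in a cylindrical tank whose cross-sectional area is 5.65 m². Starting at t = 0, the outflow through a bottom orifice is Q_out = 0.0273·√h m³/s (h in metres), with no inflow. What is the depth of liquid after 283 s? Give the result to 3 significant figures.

2.27 m

With no inflow, A dh/dt = −0.0273 √h.
Separate and integrate: 2(√h − √h₀) = −(0.0273/A) t.
√h = √4.80 − 0.0273·283/(2·5.65) = 2.1909 − 0.68371 = 1.5072.
h = 1.5072² = 2.2716 m.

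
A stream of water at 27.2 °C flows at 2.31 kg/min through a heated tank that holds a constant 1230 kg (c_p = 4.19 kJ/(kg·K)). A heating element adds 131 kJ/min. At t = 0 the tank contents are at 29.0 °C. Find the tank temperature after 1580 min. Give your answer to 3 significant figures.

40.1 °C

First-law balance (no shaft work): M c_p dT/dt = ṁ c_p (T_in − T) + 131.
τ = M/ṁ = 532.47 min; T_ss = T_in + Q̇/(ṁ c_p) = 27.2 + 131/(2.31·4.19) = 40.735 °C.
Solution: T(t) = T_ss + (T₀ − T_ss) e^(−t/τ).
T(1580) = 40.735 + (-11.735)·e^(−1580/532.47) = 40.735 + (-11.735)·0.051441 = 40.131 °C.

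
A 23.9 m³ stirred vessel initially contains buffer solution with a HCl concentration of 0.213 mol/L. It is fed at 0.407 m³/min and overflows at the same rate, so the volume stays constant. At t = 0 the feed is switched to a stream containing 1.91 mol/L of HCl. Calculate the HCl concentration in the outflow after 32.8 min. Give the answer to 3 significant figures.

Transient balance on the dissolved component: V dC/dt = Q(C_in − C).
Rewrite as dC/dt + C/τ = C_in/τ, τ = V/Q = 58.722 min.
Integrating: C(t) = C_in + (C₀ − C_in) e^(−t/τ).
C(32.8) = 1.91 + (0.213 − 1.91)·e^(−32.8/58.722) = 1.91 + (-1.6970)·0.57203 = 0.93926 mol/L.

0.939 mol/L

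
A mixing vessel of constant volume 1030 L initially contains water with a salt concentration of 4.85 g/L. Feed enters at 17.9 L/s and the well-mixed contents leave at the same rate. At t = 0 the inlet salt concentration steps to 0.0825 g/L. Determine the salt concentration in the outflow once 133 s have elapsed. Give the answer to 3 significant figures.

Accumulation = in − out for the solute gives V dC/dt = Q(C_in − C).
Time constant τ = V/Q = 1030/17.9 = 57.542 s.
Integrating: C(t) = C_in + (C₀ − C_in) e^(−t/τ).
C(133) = 0.0825 + (4.85 − 0.0825)·e^(−133/57.542) = 0.0825 + (4.7675)·0.099126 = 0.55509 g/L.

0.555 g/L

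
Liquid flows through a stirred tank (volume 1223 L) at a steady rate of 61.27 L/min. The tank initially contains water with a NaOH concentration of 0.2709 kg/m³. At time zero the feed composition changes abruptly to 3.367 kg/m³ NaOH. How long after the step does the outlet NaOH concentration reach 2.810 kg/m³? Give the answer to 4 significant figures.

34.24 min

Species balance: V dC/dt = Q(C_in − C) ⇒ τ = V/Q = 19.9608 min.
C(t) = C_in + (C₀ − C_in) e^(−t/τ). Set C = 2.810 and solve for t:
e^(−t/τ) = (C − C_in)/(C₀ − C_in) = (2.810 − 3.367)/(0.2709 − 3.367) = 0.179904
t = −τ ln(…) = 19.9608 × 1.71533 = 34.2395 min.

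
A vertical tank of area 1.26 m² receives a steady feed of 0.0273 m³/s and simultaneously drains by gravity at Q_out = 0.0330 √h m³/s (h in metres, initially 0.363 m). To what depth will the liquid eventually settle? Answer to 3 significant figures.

0.684 m

Level balance: A dh/dt = 0.0273 − 0.0330 √h. Setting dh/dt = 0:
Q_in = 0.0330 √h_ss ⇒ √h_ss = 0.0273/0.0330 = 0.82727.
h_ss = 0.82727² = 0.68438 m. (Since h₀ = 0.363 m < h_ss, the level will rise toward this value.)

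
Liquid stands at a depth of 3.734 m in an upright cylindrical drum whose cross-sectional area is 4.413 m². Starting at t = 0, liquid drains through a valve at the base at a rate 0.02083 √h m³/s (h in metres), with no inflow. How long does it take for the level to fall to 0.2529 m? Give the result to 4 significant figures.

605.7 s

With no inflow, A dh/dt = −0.02083 √h.
∫ h^(−1/2) dh = −(0.02083/A) ∫ dt, giving 2√h = 2√h₀ − (0.02083/A) t.
t = 2A(√h₀ − √h)/0.02083 = 2·4.413·(√3.734 − √0.2529)/0.02083
  = 8.82600 × (1.93236 − 0.502892) / 0.02083 = 605.687 s.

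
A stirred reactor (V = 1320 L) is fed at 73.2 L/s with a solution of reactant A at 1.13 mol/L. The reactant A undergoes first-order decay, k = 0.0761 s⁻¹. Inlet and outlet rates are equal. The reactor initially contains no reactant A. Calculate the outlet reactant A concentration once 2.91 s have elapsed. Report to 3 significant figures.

Accumulation = in − out − consumed: V dC/dt = Q C_in − Q C − k V C.
dC/dt = (Q/V) C_in − (Q/V + k) C; effective rate a = Q/V + k = 0.055455 + 0.0761 = 0.13155 s⁻¹.
C_ss = Q C_in/(Q + kV) = 0.47633 mol/L; C(t) = C_ss + (C₀ − C_ss) e^(−a t).
C(2.91) = 0.47633 + (-0.47633)·e^(−0.13155·2.91) = 0.47633 + (-0.47633)·0.68193 = 0.15151 mol/L.

0.152 mol/L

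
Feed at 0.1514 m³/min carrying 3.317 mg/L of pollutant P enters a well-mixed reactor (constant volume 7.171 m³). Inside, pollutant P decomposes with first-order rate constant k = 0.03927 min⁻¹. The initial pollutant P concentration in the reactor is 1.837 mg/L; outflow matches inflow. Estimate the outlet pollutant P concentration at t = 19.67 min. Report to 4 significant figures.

1.366 mg/L

Accumulation = in − out − consumed: V dC/dt = Q C_in − Q C − k V C.
dC/dt = (Q/V) C_in − (Q/V + k) C; effective rate a = Q/V + k = 0.0211128 + 0.03927 = 0.0603828 min⁻¹.
C_ss = Q C_in/(Q + kV) = 1.15979 mg/L; C(t) = C_ss + (C₀ − C_ss) e^(−a t).
C(19.67) = 1.15979 + (0.677213)·e^(−0.0603828·19.67) = 1.15979 + (0.677213)·0.304913 = 1.36628 mg/L.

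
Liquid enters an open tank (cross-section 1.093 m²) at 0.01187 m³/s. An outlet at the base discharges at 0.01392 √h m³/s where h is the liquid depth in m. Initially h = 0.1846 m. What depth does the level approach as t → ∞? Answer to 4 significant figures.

A dh/dt = Q_in − 0.01392 √h. Steady state requires inflow = outflow:
Q_in = 0.01392 √h_ss ⇒ √h_ss = 0.01187/0.01392 = 0.852730.
h_ss = 0.852730² = 0.727148 m. (Since h₀ = 0.1846 m < h_ss, the level will rise toward this value.)

0.7271 m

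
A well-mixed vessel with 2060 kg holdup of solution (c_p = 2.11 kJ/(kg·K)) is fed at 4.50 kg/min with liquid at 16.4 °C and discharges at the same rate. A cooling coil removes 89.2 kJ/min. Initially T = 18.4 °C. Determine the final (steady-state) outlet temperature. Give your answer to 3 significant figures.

7.01 °C

M c_p dT/dt = ṁ c_p (T_in − T) − Q̇.
At steady state dT/dt = 0 ⇒ T_ss = T_in − Q̇/(ṁ c_p) = 16.4 − 89.2/(4.50·2.11) = 7.0056 °C.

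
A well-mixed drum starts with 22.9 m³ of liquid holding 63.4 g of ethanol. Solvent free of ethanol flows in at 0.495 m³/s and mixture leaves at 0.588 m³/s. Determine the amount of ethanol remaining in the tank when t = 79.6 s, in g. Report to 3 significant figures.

5.37 g

Total volume: dV/dt = Q_in − Q_out = -0.093000 m³/s, so V(t) = 22.9 − 0.093000 t and V(79.6) = 15.497 m³.
No ethanol enters, so dm/dt = −Q_out · (m/V).
Separate: dm/m = −Q_out dt/V(t) ⇒ ln(m/m₀) = −(Q_out/(Q_in−Q_out)) ln(V/V₀).
m = m₀ (V₀/V)^(Q_out/(Q_in−Q_out)) = 63.4 × (22.9/15.497)^(-6.3226) = 5.3690 g.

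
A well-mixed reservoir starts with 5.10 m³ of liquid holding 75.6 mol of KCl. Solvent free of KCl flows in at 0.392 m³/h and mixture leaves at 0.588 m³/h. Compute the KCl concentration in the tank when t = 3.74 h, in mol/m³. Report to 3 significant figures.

10.9 mol/m³

Total volume: dV/dt = Q_in − Q_out = -0.19600 m³/h, so V(t) = 5.10 − 0.19600 t and V(3.74) = 4.3670 m³.
Solute balance: dm/dt = 0 − Q_out C = −Q_out m/V(t).
dm/m = −Q_out dt/(V₀ − 0.19600 t); integrating gives ln(m/m₀) = −(Q_out/(Q_in−Q_out)) ln(V/V₀).
m = m₀ (V₀/V)^(Q_out/(Q_in−Q_out)) = 75.6 × (5.10/4.3670)^(-3.0000) = 47.462 mol.
C = m/V = 47.462/4.3670 = 10.869 mol/m³.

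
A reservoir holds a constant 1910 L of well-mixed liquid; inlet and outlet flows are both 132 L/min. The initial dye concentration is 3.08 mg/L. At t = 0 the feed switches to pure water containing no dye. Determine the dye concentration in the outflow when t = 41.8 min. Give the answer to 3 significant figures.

Unsteady species balance (constant V, well mixed): V dC/dt = Q(C_in − C).
Rewrite as dC/dt + C/τ = C_in/τ, τ = V/Q = 14.470 min.
Integrating: C(t) = C_in + (C₀ − C_in) e^(−t/τ).
C(41.8) = 0 + (3.08 − 0)·e^(−41.8/14.470) = 0 + (3.0800)·0.055643 = 0.17138 mg/L.

0.171 mg/L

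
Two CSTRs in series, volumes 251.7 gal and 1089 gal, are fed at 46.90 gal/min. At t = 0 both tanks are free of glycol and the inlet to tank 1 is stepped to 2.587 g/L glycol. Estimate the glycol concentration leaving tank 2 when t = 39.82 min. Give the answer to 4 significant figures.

1.982 g/L

Species balance on tank i: dCᵢ/dt = (Cᵢ₋₁ − Cᵢ)/τᵢ with τᵢ = Vᵢ/Q.
τ₁ = 251.7/46.90 = 5.36674 min; τ₂ = 1089/46.90 = 23.2196 min.
Tank 1: C₁ = C_in(1 − e^(−t/τ₁)). Tank 2 (τ₁ ≠ τ₂): C₂ = C_in[1 − (τ₁ e^(−t/τ₁) − τ₂ e^(−t/τ₂))/(τ₁ − τ₂)].
At t = 39.82: e^(−t/τ₁) = 0.000599282, e^(−t/τ₂) = 0.179976.
C₂ = 2.587·[1 − (5.36674·0.000599282 − 23.2196·0.179976)/(-17.8529)] = 2.587·0.766101 = 1.98190 g/L.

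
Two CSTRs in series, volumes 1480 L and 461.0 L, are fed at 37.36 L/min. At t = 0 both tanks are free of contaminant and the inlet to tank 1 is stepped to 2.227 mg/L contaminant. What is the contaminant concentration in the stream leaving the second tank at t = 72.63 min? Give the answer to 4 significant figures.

1.713 mg/L

Time constants: τᵢ = Vᵢ/Q for each well-mixed tank.
τ₁ = 1480/37.36 = 39.6146 min; τ₂ = 461.0/37.36 = 12.3394 min.
Tank 1: C₁ = C_in(1 − e^(−t/τ₁)). Tank 2 (τ₁ ≠ τ₂): C₂ = C_in[1 − (τ₁ e^(−t/τ₁) − τ₂ e^(−t/τ₂))/(τ₁ − τ₂)].
At t = 72.63: e^(−t/τ₁) = 0.159866, e^(−t/τ₂) = 0.00277800.
C₂ = 2.227·[1 − (39.6146·0.159866 − 12.3394·0.00277800)/(27.2752)] = 2.227·0.769066 = 1.71271 mg/L.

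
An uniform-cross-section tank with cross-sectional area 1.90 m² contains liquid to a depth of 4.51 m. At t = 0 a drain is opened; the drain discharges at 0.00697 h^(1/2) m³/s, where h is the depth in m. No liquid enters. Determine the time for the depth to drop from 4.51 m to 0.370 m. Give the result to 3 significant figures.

826 s

A dh/dt = −Q_out = −0.00697 √h.
∫ h^(−1/2) dh = −(0.00697/A) ∫ dt, giving 2√h = 2√h₀ − (0.00697/A) t.
t = 2A(√h₀ − √h)/0.00697 = 2·1.90·(√4.51 − √0.370)/0.00697
  = 3.8000 × (2.1237 − 0.60828) / 0.00697 = 826.19 s.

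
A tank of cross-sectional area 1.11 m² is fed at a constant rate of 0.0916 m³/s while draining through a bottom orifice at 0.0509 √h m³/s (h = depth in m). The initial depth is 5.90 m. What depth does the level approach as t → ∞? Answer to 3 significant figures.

3.24 m

A dh/dt = Q_in − 0.0509 √h. Steady state requires inflow = outflow:
Q_in = 0.0509 √h_ss ⇒ √h_ss = 0.0916/0.0509 = 1.7996.
h_ss = 1.7996² = 3.2386 m. (Since h₀ = 5.90 m > h_ss, the level will fall toward this value.)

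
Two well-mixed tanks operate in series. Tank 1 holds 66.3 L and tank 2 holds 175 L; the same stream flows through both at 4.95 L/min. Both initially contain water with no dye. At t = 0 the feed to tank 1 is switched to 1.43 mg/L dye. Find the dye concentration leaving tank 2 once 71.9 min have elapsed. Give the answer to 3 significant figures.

1.13 mg/L

Each tank obeys Vᵢ dCᵢ/dt = Q(Cᵢ₋₁ − Cᵢ), so τᵢ = Vᵢ/Q.
τ₁ = 66.3/4.95 = 13.394 min; τ₂ = 175/4.95 = 35.354 min.
Tank 1: C₁ = C_in(1 − e^(−t/τ₁)). Tank 2 (τ₁ ≠ τ₂): C₂ = C_in[1 − (τ₁ e^(−t/τ₁) − τ₂ e^(−t/τ₂))/(τ₁ − τ₂)].
At t = 71.9: e^(−t/τ₁) = 0.0046630, e^(−t/τ₂) = 0.13084.
C₂ = 1.43·[1 − (13.394·0.0046630 − 35.354·0.13084)/(-21.960)] = 1.43·0.79219 = 1.1328 mg/L.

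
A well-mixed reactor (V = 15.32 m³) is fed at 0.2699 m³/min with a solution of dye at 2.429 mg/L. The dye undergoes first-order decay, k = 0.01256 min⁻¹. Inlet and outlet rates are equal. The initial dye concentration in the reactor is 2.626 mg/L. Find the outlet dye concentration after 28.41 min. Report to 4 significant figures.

V dC/dt = Q(C_in − C) − k V C.
dC/dt = (Q/V) C_in − (Q/V + k) C; effective rate a = Q/V + k = 0.0176175 + 0.01256 = 0.0301775 min⁻¹.
C_ss = Q C_in/(Q + kV) = 1.41804 mg/L; C(t) = C_ss + (C₀ − C_ss) e^(−a t).
C(28.41) = 1.41804 + (1.20796)·e^(−0.0301775·28.41) = 1.41804 + (1.20796)·0.424288 = 1.93056 mg/L.

1.931 mg/L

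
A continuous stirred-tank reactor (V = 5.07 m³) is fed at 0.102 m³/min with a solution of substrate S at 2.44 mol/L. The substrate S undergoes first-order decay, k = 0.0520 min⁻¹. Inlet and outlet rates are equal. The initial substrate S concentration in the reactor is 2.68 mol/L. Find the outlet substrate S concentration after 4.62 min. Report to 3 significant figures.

V dC/dt = Q(C_in − C) − k V C.
dC/dt = (Q/V) C_in − (Q/V + k) C; effective rate a = Q/V + k = 0.020118 + 0.0520 = 0.072118 min⁻¹.
C_ss = Q C_in/(Q + kV) = 0.68067 mol/L; C(t) = C_ss + (C₀ − C_ss) e^(−a t).
C(4.62) = 0.68067 + (1.9993)·e^(−0.072118·4.62) = 0.68067 + (1.9993)·0.71664 = 2.1135 mol/L.

2.11 mol/L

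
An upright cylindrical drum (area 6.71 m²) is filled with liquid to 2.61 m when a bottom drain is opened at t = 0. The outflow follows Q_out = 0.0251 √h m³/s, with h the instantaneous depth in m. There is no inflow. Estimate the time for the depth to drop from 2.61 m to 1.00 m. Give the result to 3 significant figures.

329 s

Mass balance (ρ constant): A dh/dt = −0.0251 √h.
Separate and integrate: 2(√h − √h₀) = −(0.0251/A) t.
t = 2A(√h₀ − √h)/0.0251 = 2·6.71·(√2.61 − √1.00)/0.0251
  = 13.420 × (1.6155 − 1.0000) / 0.0251 = 329.11 s.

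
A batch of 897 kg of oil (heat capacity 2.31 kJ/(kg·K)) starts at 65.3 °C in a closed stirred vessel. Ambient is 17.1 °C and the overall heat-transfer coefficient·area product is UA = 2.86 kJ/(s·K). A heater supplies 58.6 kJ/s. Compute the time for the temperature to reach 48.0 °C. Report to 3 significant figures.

M c_p dT/dt = −UA(T − T_amb) + Q̇.
τ = M c_p/UA = 724.50 s; T_ss = T_amb + Q̇/UA = 17.1 + 58.6/2.86 = 37.590 °C.
T(t) = T_ss + (T₀ − T_ss)e^(−t/τ); set T = 48.0:
t = −τ ln[(T − T_ss)/(T₀ − T_ss)] = −724.50 · ln(0.37569) = 709.28 s.

709 s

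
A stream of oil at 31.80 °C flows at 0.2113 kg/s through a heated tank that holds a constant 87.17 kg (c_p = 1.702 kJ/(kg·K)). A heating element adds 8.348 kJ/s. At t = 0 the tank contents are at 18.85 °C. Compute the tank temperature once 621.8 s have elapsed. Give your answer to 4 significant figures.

M c_p dT/dt = ṁ c_p (T_in − T) + Q̇.
Rearrange: dT/dt = (T_ss − T)/τ with τ = M/ṁ = 412.541 s and T_ss = T_in + Q̇/(ṁ c_p) = 55.0126 °C.
This is linear first-order; T(t) = T_ss + (T₀ − T_ss) e^(−t/τ).
T(621.8) = 55.0126 + (-36.1626)·e^(−621.8/412.541) = 55.0126 + (-36.1626)·0.221520 = 47.0018 °C.

47.00 °C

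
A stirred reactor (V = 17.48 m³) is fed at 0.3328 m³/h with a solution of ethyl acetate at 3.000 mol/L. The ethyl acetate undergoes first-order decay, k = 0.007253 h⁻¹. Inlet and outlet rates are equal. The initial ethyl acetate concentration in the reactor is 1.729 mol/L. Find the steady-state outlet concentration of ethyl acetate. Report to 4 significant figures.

Species balance: V dC/dt = Q C_in − Q C − k V C.
At steady state: 0 = Q C_in − (Q + kV) C_ss, so C_ss = Q C_in/(Q + kV).
C_ss = 0.3328·3.000/(0.3328 + 0.007253·17.48) = 0.998400/0.459582 = 2.17241 mol/L.

2.172 mol/L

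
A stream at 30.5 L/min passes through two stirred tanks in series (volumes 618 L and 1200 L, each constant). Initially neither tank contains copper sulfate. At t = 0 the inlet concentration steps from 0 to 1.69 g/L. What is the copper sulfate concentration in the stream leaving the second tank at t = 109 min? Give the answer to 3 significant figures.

Time constants: τᵢ = Vᵢ/Q for each well-mixed tank.
τ₁ = 618/30.5 = 20.262 min; τ₂ = 1200/30.5 = 39.344 min.
Solving the cascade with C₁(0)=C₂(0)=0 gives C₂(t) = C_in[1 − (τ₁ e^(−t/τ₁) − τ₂ e^(−t/τ₂))/(τ₁ − τ₂)].
At t = 109: e^(−t/τ₁) = 0.0046104, e^(−t/τ₂) = 0.062636.
C₂ = 1.69·[1 − (20.262·0.0046104 − 39.344·0.062636)/(-19.082)] = 1.69·0.87575 = 1.4800 g/L.

1.48 g/L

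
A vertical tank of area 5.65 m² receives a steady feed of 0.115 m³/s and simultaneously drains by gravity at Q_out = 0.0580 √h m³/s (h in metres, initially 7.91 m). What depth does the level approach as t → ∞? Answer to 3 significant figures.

3.93 m

Volume balance on the tank: A dh/dt = Q_in − 0.0580 √h. At steady state dh/dt = 0:
Q_in = 0.0580 √h_ss ⇒ √h_ss = 0.115/0.0580 = 1.9828.
h_ss = 1.9828² = 3.9313 m. (Since h₀ = 7.91 m > h_ss, the level will fall toward this value.)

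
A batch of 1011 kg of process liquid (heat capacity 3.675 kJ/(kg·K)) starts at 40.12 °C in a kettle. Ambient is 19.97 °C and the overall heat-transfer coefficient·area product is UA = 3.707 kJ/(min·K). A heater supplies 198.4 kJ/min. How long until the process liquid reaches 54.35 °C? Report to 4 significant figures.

Lumped-capacitance energy balance: M c_p dT/dt = UA(T_amb − T) + Q̇.
τ = M c_p/UA = 1002.27 min; T_ss = T_amb + Q̇/UA = 19.97 + 198.4/3.707 = 73.4904 °C.
T(t) = T_ss + (T₀ − T_ss)e^(−t/τ); set T = 54.35:
t = −τ ln[(T − T_ss)/(T₀ − T_ss)] = −1002.27 · ln(0.573574) = 557.132 min.

557.1 min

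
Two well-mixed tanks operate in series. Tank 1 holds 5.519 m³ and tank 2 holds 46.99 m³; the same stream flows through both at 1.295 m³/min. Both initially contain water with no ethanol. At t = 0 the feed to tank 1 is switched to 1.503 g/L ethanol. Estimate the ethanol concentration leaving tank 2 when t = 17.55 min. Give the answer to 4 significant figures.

Each tank obeys Vᵢ dCᵢ/dt = Q(Cᵢ₋₁ − Cᵢ), so τᵢ = Vᵢ/Q.
τ₁ = 5.519/1.295 = 4.26178 min; τ₂ = 46.99/1.295 = 36.2857 min.
Tank 1: C₁ = C_in(1 − e^(−t/τ₁)). Tank 2 (τ₁ ≠ τ₂): C₂ = C_in[1 − (τ₁ e^(−t/τ₁) − τ₂ e^(−t/τ₂))/(τ₁ − τ₂)].
At t = 17.55: e^(−t/τ₁) = 0.0162770, e^(−t/τ₂) = 0.616522.
C₂ = 1.503·[1 − (4.26178·0.0162770 − 36.2857·0.616522)/(-32.0239)] = 1.503·0.303597 = 0.456306 g/L.

0.4563 g/L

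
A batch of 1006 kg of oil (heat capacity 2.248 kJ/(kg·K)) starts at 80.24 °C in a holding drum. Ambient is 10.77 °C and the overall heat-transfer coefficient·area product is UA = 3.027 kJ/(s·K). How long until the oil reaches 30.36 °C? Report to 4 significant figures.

945.7 s

Lumped-capacitance energy balance: M c_p dT/dt = UA(T_amb − T).
τ = M c_p/UA = 747.105 s; T_ss = T_amb = 10.7700 °C.
T(t) = T_ss + (T₀ − T_ss)e^(−t/τ); set T = 30.36:
t = −τ ln[(T − T_ss)/(T₀ − T_ss)] = −747.105 · ln(0.281992) = 945.743 s.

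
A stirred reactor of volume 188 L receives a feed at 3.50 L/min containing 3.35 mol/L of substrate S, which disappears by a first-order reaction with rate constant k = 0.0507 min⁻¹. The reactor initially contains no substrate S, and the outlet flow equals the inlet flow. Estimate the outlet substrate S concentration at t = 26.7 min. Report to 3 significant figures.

Accumulation = in − out − consumed: V dC/dt = Q C_in − Q C − k V C.
This is linear with rate a = Q/V + k = 0.069317 min⁻¹.
C_ss = Q C_in/(Q + kV) = 0.89974 mol/L; C(t) = C_ss + (C₀ − C_ss) e^(−a t).
C(26.7) = 0.89974 + (-0.89974)·e^(−0.069317·26.7) = 0.89974 + (-0.89974)·0.15712 = 0.75837 mol/L.

0.758 mol/L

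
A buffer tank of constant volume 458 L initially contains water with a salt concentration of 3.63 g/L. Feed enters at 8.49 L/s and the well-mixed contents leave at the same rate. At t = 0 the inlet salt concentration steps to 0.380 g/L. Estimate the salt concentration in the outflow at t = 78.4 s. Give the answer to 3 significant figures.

1.14 g/L

Species balance on the tank: V dC/dt = Q(C_in − C).
Rewrite as dC/dt + C/τ = C_in/τ, τ = V/Q = 53.946 s.
Integrating: C(t) = C_in + (C₀ − C_in) e^(−t/τ).
C(78.4) = 0.380 + (3.63 − 0.380)·e^(−78.4/53.946) = 0.380 + (3.2500)·0.23380 = 1.1398 g/L.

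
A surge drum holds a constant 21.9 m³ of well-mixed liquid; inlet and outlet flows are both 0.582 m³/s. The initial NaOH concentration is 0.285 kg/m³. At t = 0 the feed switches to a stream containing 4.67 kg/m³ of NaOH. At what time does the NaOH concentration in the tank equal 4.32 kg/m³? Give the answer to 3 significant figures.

Species balance: V dC/dt = Q(C_in − C) ⇒ τ = V/Q = 37.629 s.
C(t) = C_in + (C₀ − C_in) e^(−t/τ). Set C = 4.32 and solve for t:
e^(−t/τ) = (C − C_in)/(C₀ − C_in) = (4.32 − 4.67)/(0.285 − 4.67) = 0.079818
t = −τ ln(…) = 37.629 × 2.5280 = 95.126 s.

95.1 s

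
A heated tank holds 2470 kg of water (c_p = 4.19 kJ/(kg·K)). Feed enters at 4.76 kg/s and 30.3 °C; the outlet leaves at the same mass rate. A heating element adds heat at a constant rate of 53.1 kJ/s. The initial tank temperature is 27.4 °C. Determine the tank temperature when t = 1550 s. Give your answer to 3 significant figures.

Unsteady energy balance on the tank contents: M c_p dT/dt = ṁ c_p (T_in − T) + 53.1.
Rearrange: dT/dt = (T_ss − T)/τ with τ = M/ṁ = 518.91 s and T_ss = T_in + Q̇/(ṁ c_p) = 32.962 °C.
Integrating: T(t) = T_ss + (T₀ − T_ss) e^(−t/τ).
T(1550) = 32.962 + (-5.5624)·e^(−1550/518.91) = 32.962 + (-5.5624)·0.050436 = 32.682 °C.

32.7 °C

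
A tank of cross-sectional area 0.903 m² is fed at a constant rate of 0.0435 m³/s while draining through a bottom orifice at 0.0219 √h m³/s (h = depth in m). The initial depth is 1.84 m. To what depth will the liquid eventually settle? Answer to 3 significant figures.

Accumulation of liquid (constant cross-section A): A dh/dt = Q_in − 0.0219 √h. At steady state dh/dt = 0:
Q_in = 0.0219 √h_ss ⇒ √h_ss = 0.0435/0.0219 = 1.9863.
h_ss = 1.9863² = 3.9454 m. (Since h₀ = 1.84 m < h_ss, the level will rise toward this value.)

3.95 m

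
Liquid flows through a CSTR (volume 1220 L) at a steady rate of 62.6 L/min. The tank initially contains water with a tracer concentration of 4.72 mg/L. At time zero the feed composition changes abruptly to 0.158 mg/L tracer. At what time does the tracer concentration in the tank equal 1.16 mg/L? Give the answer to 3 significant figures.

Species balance on the tank: V dC/dt = Q(C_in − C), so τ = V/Q = 19.489 min.
C(t) = C_in + (C₀ − C_in) e^(−t/τ). Set C = 1.16 and solve for t:
e^(−t/τ) = (C − C_in)/(C₀ − C_in) = (1.16 − 0.158)/(4.72 − 0.158) = 0.21964
t = −τ ln(…) = 19.489 × 1.5158 = 29.540 min.

29.5 min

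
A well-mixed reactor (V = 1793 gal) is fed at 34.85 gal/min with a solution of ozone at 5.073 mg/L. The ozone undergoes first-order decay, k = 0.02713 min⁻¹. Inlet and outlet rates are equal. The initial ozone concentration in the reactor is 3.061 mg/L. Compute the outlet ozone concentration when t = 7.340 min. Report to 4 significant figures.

V dC/dt = Q(C_in − C) − k V C.
This is linear with rate a = Q/V + k = 0.0465667 min⁻¹.
C_ss = Q C_in/(Q + kV) = 2.11744 mg/L; C(t) = C_ss + (C₀ − C_ss) e^(−a t).
C(7.340) = 2.11744 + (0.943556)·e^(−0.0465667·7.340) = 2.11744 + (0.943556)·0.710491 = 2.78783 mg/L.

2.788 mg/L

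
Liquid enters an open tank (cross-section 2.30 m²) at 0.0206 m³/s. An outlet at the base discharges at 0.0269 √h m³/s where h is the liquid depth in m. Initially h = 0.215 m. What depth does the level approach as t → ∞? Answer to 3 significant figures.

0.586 m

Level balance: A dh/dt = 0.0206 − 0.0269 √h. Setting dh/dt = 0:
Q_in = 0.0269 √h_ss ⇒ √h_ss = 0.0206/0.0269 = 0.76580.
h_ss = 0.76580² = 0.58645 m. (Since h₀ = 0.215 m < h_ss, the level will rise toward this value.)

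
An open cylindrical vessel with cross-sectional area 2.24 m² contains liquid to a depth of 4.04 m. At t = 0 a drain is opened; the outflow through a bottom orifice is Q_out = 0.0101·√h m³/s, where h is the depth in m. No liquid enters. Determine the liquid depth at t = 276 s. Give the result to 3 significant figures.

With no inflow, A dh/dt = −0.0101 √h.
∫ h^(−1/2) dh = −(0.0101/A) ∫ dt, giving 2√h = 2√h₀ − (0.0101/A) t.
√h = √4.04 − 0.0101·276/(2·2.24) = 2.0100 − 0.62223 = 1.3877.
h = 1.3877² = 1.9258 m.

1.93 m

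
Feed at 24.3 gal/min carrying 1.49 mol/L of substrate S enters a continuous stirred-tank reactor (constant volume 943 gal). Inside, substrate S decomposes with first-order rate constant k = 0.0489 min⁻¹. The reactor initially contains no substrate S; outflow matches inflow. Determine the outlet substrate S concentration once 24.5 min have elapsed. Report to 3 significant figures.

0.432 mol/L

Accumulation = in − out − consumed: V dC/dt = Q C_in − Q C − k V C.
This is linear with rate a = Q/V + k = 0.074669 min⁻¹.
C_ss = Q C_in/(Q + kV) = 0.51421 mol/L; C(t) = C_ss + (C₀ − C_ss) e^(−a t).
C(24.5) = 0.51421 + (-0.51421)·e^(−0.074669·24.5) = 0.51421 + (-0.51421)·0.16051 = 0.43167 mol/L.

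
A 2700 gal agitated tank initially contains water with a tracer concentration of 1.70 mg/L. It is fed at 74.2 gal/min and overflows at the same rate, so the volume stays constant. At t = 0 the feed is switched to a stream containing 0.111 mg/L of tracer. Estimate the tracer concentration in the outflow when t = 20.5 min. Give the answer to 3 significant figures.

Species balance on the tank: V dC/dt = Q(C_in − C).
So dC/dt = (C_in − C)/τ with τ = V/Q = 2700/74.2 = 36.388 min.
C approaches C_in exponentially: C(t) = C_in + (C₀ − C_in) e^(−t/τ).
C(20.5) = 0.111 + (1.70 − 0.111)·e^(−20.5/36.388) = 0.111 + (1.5890)·0.56929 = 1.0156 mg/L.

1.02 mg/L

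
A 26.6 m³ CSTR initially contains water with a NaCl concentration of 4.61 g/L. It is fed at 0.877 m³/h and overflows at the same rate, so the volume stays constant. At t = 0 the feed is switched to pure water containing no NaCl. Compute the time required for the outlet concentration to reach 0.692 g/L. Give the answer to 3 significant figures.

Species balance: V dC/dt = Q(C_in − C) ⇒ τ = V/Q = 30.331 h.
C(t) = C_in + (C₀ − C_in) e^(−t/τ). Set C = 0.692 and solve for t:
e^(−t/τ) = (C − C_in)/(C₀ − C_in) = (0.692 − 0)/(4.61 − 0) = 0.15011
t = −τ ln(…) = 30.331 × 1.8964 = 57.519 h.

57.5 h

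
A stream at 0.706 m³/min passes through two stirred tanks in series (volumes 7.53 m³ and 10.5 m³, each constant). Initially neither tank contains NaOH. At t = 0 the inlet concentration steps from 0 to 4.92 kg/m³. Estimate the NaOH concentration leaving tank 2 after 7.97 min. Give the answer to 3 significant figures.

Species balance on tank i: dCᵢ/dt = (Cᵢ₋₁ − Cᵢ)/τᵢ with τᵢ = Vᵢ/Q.
τ₁ = 7.53/0.706 = 10.666 min; τ₂ = 10.5/0.706 = 14.873 min.
Tank 1: C₁ = C_in(1 − e^(−t/τ₁)). Tank 2 (τ₁ ≠ τ₂): C₂ = C_in[1 − (τ₁ e^(−t/τ₁) − τ₂ e^(−t/τ₂))/(τ₁ − τ₂)].
At t = 7.97: e^(−t/τ₁) = 0.47367, e^(−t/τ₂) = 0.58515.
C₂ = 4.92·[1 − (10.666·0.47367 − 14.873·0.58515)/(-4.2068)] = 4.92·0.13220 = 0.65042 kg/m³.

0.650 kg/m³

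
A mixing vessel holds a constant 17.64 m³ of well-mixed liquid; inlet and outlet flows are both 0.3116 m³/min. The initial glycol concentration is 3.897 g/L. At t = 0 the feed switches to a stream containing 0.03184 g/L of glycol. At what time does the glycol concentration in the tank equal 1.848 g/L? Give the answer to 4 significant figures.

42.76 min

Species balance: V dC/dt = Q(C_in − C) ⇒ τ = V/Q = 56.6110 min.
C(t) = C_in + (C₀ − C_in) e^(−t/τ). Set C = 1.848 and solve for t:
e^(−t/τ) = (C − C_in)/(C₀ − C_in) = (1.848 − 0.03184)/(3.897 − 0.03184) = 0.469880
t = −τ ln(…) = 56.6110 × 0.755279 = 42.7571 min.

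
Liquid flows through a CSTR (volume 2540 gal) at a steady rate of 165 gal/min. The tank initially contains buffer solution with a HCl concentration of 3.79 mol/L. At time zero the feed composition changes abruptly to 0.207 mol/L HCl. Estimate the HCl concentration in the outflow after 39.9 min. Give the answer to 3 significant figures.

Unsteady species balance (constant V, well mixed): V dC/dt = Q(C_in − C).
So dC/dt = (C_in − C)/τ with τ = V/Q = 2540/165 = 15.394 min.
C approaches C_in exponentially: C(t) = C_in + (C₀ − C_in) e^(−t/τ).
C(39.9) = 0.207 + (3.79 − 0.207)·e^(−39.9/15.394) = 0.207 + (3.5830)·0.074875 = 0.47528 mol/L.

0.475 mol/L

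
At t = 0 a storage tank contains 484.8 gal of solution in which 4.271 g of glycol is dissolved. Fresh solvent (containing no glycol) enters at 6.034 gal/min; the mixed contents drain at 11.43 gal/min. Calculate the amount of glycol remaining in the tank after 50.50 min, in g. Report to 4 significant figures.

Total volume: dV/dt = Q_in − Q_out = -5.39600 gal/min, so V(t) = 484.8 − 5.39600 t and V(50.50) = 212.302 gal.
Species balance (pure solvent in): dm/dt = −Q_out · m/V(t).
dm/m = −Q_out dt/(V₀ − 5.39600 t); integrating gives ln(m/m₀) = −(Q_out/(Q_in−Q_out)) ln(V/V₀).
m = m₀ (V₀/V)^(Q_out/(Q_in−Q_out)) = 4.271 × (484.8/212.302)^(-2.11824) = 0.742869 g.

0.7429 g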